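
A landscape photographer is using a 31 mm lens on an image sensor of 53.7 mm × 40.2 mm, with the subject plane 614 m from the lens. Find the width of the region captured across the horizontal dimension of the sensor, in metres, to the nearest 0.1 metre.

dₒ: 614 m = 614000 mm.
Similar triangles through the lens centre give W/dₒ = w/dᵢ; with 1/f = 1/dₒ + 1/dᵢ this gives W = w·(dₒ − f)/f.
W = 53.7 mm × (614000 − 31) / 31 = 53.7 × 19805.4516 ≈ 1063552.752 mm = 1063.55 m.

1063.6 m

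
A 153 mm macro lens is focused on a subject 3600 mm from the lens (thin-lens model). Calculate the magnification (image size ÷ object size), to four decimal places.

0.0444×

Thin lens: 1/f = 1/dₒ + 1/dᵢ → 1/dᵢ = 1/153 − 1/3600 = 0.0062582 mm⁻¹, so dᵢ ≈ 159.7911 mm.
Magnification m = dᵢ/dₒ = 159.7911/3600 ≈ 0.04439.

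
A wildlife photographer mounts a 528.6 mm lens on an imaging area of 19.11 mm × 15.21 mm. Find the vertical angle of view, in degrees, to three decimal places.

Angle of view α = 2·arctan(h/2f) with h = 15.21 mm and f = 528.6 mm.
h/2f = 0.01439; arctan(0.01439) ≈ 0.8243°, so α ≈ 1.6485°.

1.649°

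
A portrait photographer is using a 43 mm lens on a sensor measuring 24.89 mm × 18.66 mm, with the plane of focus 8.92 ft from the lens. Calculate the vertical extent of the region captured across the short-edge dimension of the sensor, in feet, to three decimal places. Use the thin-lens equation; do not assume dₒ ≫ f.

3.810 ft

dₒ: 8.92 ft × 304.8 mm/ft = 2718.82 mm.
Similar triangles through the lens centre give W/dₒ = h/dᵢ; with 1/f = 1/dₒ + 1/dᵢ this gives W = h·(dₒ − f)/f.
W = 18.66 mm × (2718.82 − 43) / 43 = 18.66 × 62.2283 ≈ 1161.180 mm = 1161.180/304.8 ft = 3.80964 ft.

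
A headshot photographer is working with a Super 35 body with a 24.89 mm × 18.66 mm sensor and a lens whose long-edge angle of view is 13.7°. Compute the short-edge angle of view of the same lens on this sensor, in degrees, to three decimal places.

10.292°

From the long-edge AOV: f = 24.89 / (2·tan(6.85°)) = 24.89 / 0.24026 ≈ 103.5979 mm.
Short-edge AOV = 2·arctan(18.66 / (2 × 103.5979)) = 2·arctan(0.09006) ≈ 10.2923°.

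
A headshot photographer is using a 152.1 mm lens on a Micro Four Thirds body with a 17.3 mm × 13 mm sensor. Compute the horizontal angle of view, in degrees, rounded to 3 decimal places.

6.510°

Angle of view α = 2·arctan(w/2f) with w = 17.3 mm and f = 152.1 mm.
w/2f = 0.05687; arctan(0.05687) ≈ 3.2549°, so α ≈ 6.5099°.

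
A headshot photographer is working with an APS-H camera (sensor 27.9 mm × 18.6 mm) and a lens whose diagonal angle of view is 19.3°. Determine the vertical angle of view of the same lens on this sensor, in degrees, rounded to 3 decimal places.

Sensor diagonal = √(27.9² + 18.6²) = √1124.3700 ≈ 33.5316 mm.
From the diagonal AOV: f = 33.5316 / (2·tan(9.65°)) = 33.5316 / 0.34007 ≈ 98.6021 mm.
Vertical AOV = 2·arctan(18.6 / (2 × 98.6021)) = 2·arctan(0.09432) ≈ 10.7762°.

10.776°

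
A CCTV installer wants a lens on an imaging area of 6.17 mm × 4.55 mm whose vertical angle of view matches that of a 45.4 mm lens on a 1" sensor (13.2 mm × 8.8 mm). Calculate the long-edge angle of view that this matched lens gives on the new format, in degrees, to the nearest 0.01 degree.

14.97°

Equal vertical AOV ⇒ f₂ = f₁ · 4.55/8.8 = 45.4 × 0.51705 ≈ 23.4739 mm.
Long-edge AOV on the new format = 2·arctan(6.17 / (2 × 23.4739)) = 2·arctan(0.13142) ≈ 14.9741°.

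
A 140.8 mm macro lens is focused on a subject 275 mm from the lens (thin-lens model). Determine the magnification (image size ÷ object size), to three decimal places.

Thin lens: 1/f = 1/dₒ + 1/dᵢ → 1/dᵢ = 1/140.8 − 1/275 = 0.0034659 mm⁻¹, so dᵢ ≈ 288.5246 mm.
Magnification m = dᵢ/dₒ = 288.5246/275 ≈ 1.04918.

1.049×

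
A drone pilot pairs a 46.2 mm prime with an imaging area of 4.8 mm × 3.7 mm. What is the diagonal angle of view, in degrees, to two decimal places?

7.51°

Sensor diagonal = √(4.8² + 3.7²) = √36.7300 ≈ 6.0605 mm.
Angle of view α = 2·arctan(d/2f) with d = 6.0605 mm and f = 46.2 mm.
d/2f = 0.06559; arctan(0.06559) ≈ 3.7527°, so α ≈ 7.5053°.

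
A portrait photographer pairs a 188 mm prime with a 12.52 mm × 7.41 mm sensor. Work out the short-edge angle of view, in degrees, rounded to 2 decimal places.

2.26°

Angle of view α = 2·arctan(h/2f) with h = 7.41 mm and f = 188 mm.
h/2f = 0.01971; arctan(0.01971) ≈ 1.1290°, so α ≈ 2.2580°.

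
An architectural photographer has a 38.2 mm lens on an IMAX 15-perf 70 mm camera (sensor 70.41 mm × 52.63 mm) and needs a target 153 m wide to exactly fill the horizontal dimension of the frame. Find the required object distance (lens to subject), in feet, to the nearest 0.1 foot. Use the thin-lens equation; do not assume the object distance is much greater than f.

W: 153 m = 153000 mm.
Magnification m = w/W = dᵢ/dₒ; combined with 1/f = 1/dₒ + 1/dᵢ this gives dₒ = f·(1 + W/w).
dₒ = 38.2 mm × (1 + 153000/70.41) = 38.2 × 2173.9868 ≈ 83046.295 mm = 83046.295/304.8 ft = 272.462 ft.

272.5 ft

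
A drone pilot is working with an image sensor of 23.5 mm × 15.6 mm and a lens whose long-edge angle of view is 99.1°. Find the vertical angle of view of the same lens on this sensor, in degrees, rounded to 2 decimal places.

75.81°

From the long-edge AOV: f = 23.5 / (2·tan(49.55°)) = 23.5 / 2.34584 ≈ 10.0177 mm.
Vertical AOV = 2·arctan(15.6 / (2 × 10.0177)) = 2·arctan(0.77862) ≈ 75.8101°.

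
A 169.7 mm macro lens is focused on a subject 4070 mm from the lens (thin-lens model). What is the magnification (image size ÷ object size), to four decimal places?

Thin lens: 1/f = 1/dₒ + 1/dᵢ → 1/dᵢ = 1/169.7 − 1/4070 = 0.0056471 mm⁻¹, so dᵢ ≈ 177.0836 mm.
Magnification m = dᵢ/dₒ = 177.0836/4070 ≈ 0.04351.

0.0435×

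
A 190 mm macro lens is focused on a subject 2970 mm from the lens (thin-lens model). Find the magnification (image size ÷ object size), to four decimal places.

0.0683×

Thin lens: 1/f = 1/dₒ + 1/dᵢ → 1/dᵢ = 1/190 − 1/2970 = 0.0049265 mm⁻¹, so dᵢ ≈ 202.9856 mm.
Magnification m = dᵢ/dₒ = 202.9856/2970 ≈ 0.06835.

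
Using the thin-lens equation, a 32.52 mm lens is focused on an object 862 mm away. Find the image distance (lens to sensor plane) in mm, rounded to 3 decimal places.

1/dᵢ = 1/f − 1/dₒ = 1/32.52 − 1/862 = 0.0295902 mm⁻¹.
dᵢ = 1/0.0295902 ≈ 33.7950 mm.

33.795 mm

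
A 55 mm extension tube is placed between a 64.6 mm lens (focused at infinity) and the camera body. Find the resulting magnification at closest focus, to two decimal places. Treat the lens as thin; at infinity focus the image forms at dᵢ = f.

0.85×

The tube moves the image plane from f to f + e, so dᵢ = 64.6 + 55 = 119.6 mm. Focus is achieved when 1/f = 1/dₒ + 1/dᵢ, giving dₒ = 1/(1/f − 1/(f+e)).
Magnification m = dᵢ/dₒ = (f+e)·(1/f − 1/(f+e)) = e/f = 55/64.6 ≈ 0.8514.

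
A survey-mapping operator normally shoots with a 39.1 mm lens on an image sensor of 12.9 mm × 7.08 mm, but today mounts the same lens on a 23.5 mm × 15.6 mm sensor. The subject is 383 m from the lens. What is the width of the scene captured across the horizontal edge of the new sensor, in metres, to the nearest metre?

230 m

The focal length stays 39.1 mm; the relevant sensor dimension is now w = 23.5 mm. Object distance dₒ = 383 m = 383000 mm.
Thin-lens field width W = w·(dₒ − f)/f = 23.5 × (383000 − 39.1)/39.1 ≈ 230168.316 mm = 230.168 m.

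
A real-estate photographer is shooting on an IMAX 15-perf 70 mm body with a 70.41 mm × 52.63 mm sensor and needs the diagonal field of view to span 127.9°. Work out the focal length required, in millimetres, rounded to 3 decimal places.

21.485 mm

Sensor diagonal = √(70.41² + 52.63²) = √7727.4850 ≈ 87.9061 mm.
From α = 2·arctan(d/2f) we get f = d / (2·tan(α/2)).
With d = 87.9061 mm and α/2 = 63.95°, tan(α/2) ≈ 2.04577, so f ≈ 87.9061 / 4.09154 ≈ 21.4848 mm.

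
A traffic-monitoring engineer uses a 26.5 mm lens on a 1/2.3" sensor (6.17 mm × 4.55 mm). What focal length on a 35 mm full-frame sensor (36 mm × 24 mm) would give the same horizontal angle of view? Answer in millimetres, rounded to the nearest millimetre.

155 mm

Equal angle of view means equal width/f ratio, so f₂ = f₁ · (width₂/width₁) = 26.5 × 36/6.17.
f₂ = 26.5 × 5.83468 ≈ 154.619 mm.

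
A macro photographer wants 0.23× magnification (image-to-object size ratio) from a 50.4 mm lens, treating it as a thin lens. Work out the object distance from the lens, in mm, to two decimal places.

269.53 mm

With m = dᵢ/dₒ and 1/f = 1/dₒ + 1/dᵢ, substituting dᵢ = m·dₒ gives 1/f = (1 + 1/m)/dₒ, hence dₒ = f·(1 + 1/m).
dₒ = 50.4 × (1 + 1/0.23) = 50.4 × 5.34783 ≈ 269.530 mm.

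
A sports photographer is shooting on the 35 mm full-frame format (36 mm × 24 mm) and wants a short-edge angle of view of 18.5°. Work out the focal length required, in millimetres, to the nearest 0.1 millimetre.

From α = 2·arctan(h/2f) we get f = h / (2·tan(α/2)).
With h = 24 mm and α/2 = 9.25°, tan(α/2) ≈ 0.16286, so f ≈ 24 / 0.32572 ≈ 73.6828 mm.

73.7 mm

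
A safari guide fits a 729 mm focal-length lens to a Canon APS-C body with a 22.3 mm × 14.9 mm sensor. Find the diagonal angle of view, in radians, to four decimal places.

Sensor diagonal = √(22.3² + 14.9²) = √719.3000 ≈ 26.8198 mm.
Angle of view α = 2·arctan(d/2f) with d = 26.8198 mm and f = 729 mm.
d/2f = 0.01839; arctan(0.01839) ≈ 0.0184 rad, so α ≈ 0.0368 rad.

0.0368 rad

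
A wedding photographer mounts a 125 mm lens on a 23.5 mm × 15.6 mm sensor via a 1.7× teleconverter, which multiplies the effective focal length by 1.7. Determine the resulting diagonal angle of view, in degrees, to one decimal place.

Effective focal length f = 125 × 1.7 = 212.5 mm.
Sensor diagonal = √(23.5² + 15.6²) = √795.6100 ≈ 28.2066 mm.
α = 2·arctan(28.207 / (2 × 212.5)) = 2·arctan(0.06637) ≈ 7.5941°.

7.6°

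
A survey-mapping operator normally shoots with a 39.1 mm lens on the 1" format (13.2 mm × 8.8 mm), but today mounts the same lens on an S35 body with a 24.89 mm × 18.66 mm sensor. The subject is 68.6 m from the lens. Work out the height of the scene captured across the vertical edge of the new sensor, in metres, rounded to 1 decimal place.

The focal length stays 39.1 mm; the relevant sensor dimension is now h = 18.66 mm. Object distance dₒ = 68.6 m = 68600 mm.
Thin-lens field height W = h·(dₒ − f)/f = 18.66 × (68600 − 39.1)/39.1 ≈ 32719.857 mm = 32.7199 m.

32.7 m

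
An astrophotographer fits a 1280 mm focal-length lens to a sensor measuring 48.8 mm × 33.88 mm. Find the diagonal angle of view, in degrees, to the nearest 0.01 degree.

Sensor diagonal = √(48.8² + 33.88²) = √3529.2944 ≈ 59.4079 mm.
Angle of view α = 2·arctan(d/2f) with d = 59.4079 mm and f = 1280 mm.
d/2f = 0.02321; arctan(0.02321) ≈ 1.3294°, so α ≈ 2.6588°.

2.66°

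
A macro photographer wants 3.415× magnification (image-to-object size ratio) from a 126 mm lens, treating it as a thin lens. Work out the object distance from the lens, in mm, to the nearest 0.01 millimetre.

162.90 mm

With m = dᵢ/dₒ and 1/f = 1/dₒ + 1/dᵢ, substituting dᵢ = m·dₒ gives 1/f = (1 + 1/m)/dₒ, hence dₒ = f·(1 + 1/m).
dₒ = 126 × (1 + 1/3.415) = 126 × 1.29283 ≈ 162.896 mm.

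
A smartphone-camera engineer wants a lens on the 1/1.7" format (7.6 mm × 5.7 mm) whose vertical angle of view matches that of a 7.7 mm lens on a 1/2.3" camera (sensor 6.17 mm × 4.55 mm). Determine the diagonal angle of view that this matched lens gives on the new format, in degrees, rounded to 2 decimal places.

Equal vertical AOV ⇒ f₂ = f₁ · 5.7/4.55 = 7.7 × 1.25275 ≈ 9.6462 mm.
Sensor diagonal = √(7.6² + 5.7²) = √90.2500 ≈ 9.5000 mm.
Diagonal AOV on the new format = 2·arctan(9.5000 / (2 × 9.6462)) = 2·arctan(0.49242) ≈ 52.4335°.

52.43°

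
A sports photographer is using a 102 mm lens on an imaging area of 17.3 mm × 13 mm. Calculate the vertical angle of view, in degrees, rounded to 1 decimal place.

7.3°

Angle of view α = 2·arctan(h/2f) with h = 13 mm and f = 102 mm.
h/2f = 0.06373; arctan(0.06373) ≈ 3.6463°, so α ≈ 7.2925°.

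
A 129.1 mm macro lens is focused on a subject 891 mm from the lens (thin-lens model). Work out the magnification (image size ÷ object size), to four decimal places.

Thin lens: 1/f = 1/dₒ + 1/dᵢ → 1/dᵢ = 1/129.1 − 1/891 = 0.0066236 mm⁻¹, so dᵢ ≈ 150.9753 mm.
Magnification m = dᵢ/dₒ = 150.9753/891 ≈ 0.16944.

0.1694×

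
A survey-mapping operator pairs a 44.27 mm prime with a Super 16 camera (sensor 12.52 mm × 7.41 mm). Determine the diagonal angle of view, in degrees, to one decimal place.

18.7°

Sensor diagonal = √(12.52² + 7.41²) = √211.6585 ≈ 14.5485 mm.
Angle of view α = 2·arctan(d/2f) with d = 14.5485 mm and f = 44.27 mm.
d/2f = 0.16432; arctan(0.16432) ≈ 9.3312°, so α ≈ 18.6624°.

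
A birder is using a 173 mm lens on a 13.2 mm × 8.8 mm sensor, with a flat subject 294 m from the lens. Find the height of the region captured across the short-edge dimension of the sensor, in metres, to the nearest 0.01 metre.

14.95 m

dₒ: 294 m = 294000 mm.
Similar triangles through the lens centre give W/dₒ = h/dᵢ; with 1/f = 1/dₒ + 1/dᵢ this gives W = h·(dₒ − f)/f.
W = 8.8 mm × (294000 − 173) / 173 = 8.8 × 1698.4220 ≈ 14946.113 mm = 14.9461 m.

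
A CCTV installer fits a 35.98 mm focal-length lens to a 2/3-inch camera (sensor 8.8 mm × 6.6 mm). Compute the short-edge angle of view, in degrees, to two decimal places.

10.48°

Angle of view α = 2·arctan(h/2f) with h = 6.6 mm and f = 35.98 mm.
h/2f = 0.09172; arctan(0.09172) ≈ 5.2404°, so α ≈ 10.4807°.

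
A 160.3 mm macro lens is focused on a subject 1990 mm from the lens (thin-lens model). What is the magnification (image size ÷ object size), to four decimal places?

Thin lens: 1/f = 1/dₒ + 1/dᵢ → 1/dᵢ = 1/160.3 − 1/1990 = 0.0057358 mm⁻¹, so dᵢ ≈ 174.3439 mm.
Magnification m = dᵢ/dₒ = 174.3439/1990 ≈ 0.08761.

0.0876×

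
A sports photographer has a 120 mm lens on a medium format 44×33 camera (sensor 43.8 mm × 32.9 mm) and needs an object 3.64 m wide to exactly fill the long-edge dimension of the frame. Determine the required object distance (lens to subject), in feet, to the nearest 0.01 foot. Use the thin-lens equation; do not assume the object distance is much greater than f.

33.11 ft

W: 3.64 m = 3640 mm.
Magnification m = w/W = dᵢ/dₒ; combined with 1/f = 1/dₒ + 1/dᵢ this gives dₒ = f·(1 + W/w).
dₒ = 120 mm × (1 + 3640/43.8) = 120 × 84.1050 ≈ 10092.603 mm = 10092.603/304.8 ft = 33.1122 ft.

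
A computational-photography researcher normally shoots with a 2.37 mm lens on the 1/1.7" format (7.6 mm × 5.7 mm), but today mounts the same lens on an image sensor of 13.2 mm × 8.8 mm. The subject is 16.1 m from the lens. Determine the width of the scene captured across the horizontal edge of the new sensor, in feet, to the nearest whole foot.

The focal length stays 2.37 mm; the relevant sensor dimension is now w = 13.2 mm. Object distance dₒ = 16.1 m = 16100 mm.
Thin-lens field width W = w·(dₒ − f)/f = 13.2 × (16100 − 2.37)/2.37 ≈ 89657.686 mm = 89657.686/304.8 ft = 294.153 ft.

294 ft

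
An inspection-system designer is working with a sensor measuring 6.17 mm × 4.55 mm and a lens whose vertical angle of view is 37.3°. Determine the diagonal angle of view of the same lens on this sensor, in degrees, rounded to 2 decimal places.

59.25°

From the vertical AOV: f = 4.55 / (2·tan(18.65°)) = 4.55 / 0.67502 ≈ 6.7406 mm.
Sensor diagonal = √(6.17² + 4.55²) = √58.7714 ≈ 7.6663 mm.
Diagonal AOV = 2·arctan(7.6663 / (2 × 6.7406)) = 2·arctan(0.56867) ≈ 59.2508°.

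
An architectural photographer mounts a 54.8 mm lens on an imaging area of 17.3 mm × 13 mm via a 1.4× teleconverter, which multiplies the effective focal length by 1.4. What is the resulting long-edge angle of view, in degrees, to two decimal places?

Effective focal length f = 54.8 × 1.4 = 76.72 mm.
α = 2·arctan(17.3 / (2 × 76.72)) = 2·arctan(0.11275) ≈ 12.8656°.

12.87°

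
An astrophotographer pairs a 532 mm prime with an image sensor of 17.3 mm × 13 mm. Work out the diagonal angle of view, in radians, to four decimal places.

Sensor diagonal = √(17.3² + 13²) = √468.2900 ≈ 21.6400 mm.
Angle of view α = 2·arctan(d/2f) with d = 21.6400 mm and f = 532 mm.
d/2f = 0.02034; arctan(0.02034) ≈ 0.0203 rad, so α ≈ 0.0407 rad.

0.0407 rad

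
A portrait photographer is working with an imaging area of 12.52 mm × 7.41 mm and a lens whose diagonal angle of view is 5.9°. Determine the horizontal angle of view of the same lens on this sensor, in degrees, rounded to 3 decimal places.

5.079°

Sensor diagonal = √(12.52² + 7.41²) = √211.6585 ≈ 14.5485 mm.
From the diagonal AOV: f = 14.5485 / (2·tan(2.95°)) = 14.5485 / 0.10307 ≈ 141.1577 mm.
Horizontal AOV = 2·arctan(12.52 / (2 × 141.1577)) = 2·arctan(0.04435) ≈ 5.0785°.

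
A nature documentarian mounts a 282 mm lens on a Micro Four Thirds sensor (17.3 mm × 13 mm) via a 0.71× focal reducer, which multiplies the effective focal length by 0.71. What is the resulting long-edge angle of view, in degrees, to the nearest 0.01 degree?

4.95°

Effective focal length f = 282 × 0.71 = 200.22 mm.
α = 2·arctan(17.3 / (2 × 200.22)) = 2·arctan(0.04320) ≈ 4.9476°.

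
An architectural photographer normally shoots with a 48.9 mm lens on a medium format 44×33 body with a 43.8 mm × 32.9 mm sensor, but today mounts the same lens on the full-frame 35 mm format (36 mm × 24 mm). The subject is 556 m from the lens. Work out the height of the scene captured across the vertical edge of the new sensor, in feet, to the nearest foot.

The focal length stays 48.9 mm; the relevant sensor dimension is now h = 24 mm. Object distance dₒ = 556 m = 556000 mm.
Thin-lens field height W = h·(dₒ − f)/f = 24 × (556000 − 48.9)/48.9 ≈ 272859.436 mm = 272859.436/304.8 ft = 895.208 ft.

895 ft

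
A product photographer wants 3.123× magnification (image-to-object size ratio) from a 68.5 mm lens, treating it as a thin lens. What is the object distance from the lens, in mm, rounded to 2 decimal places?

With m = dᵢ/dₒ and 1/f = 1/dₒ + 1/dᵢ, substituting dᵢ = m·dₒ gives 1/f = (1 + 1/m)/dₒ, hence dₒ = f·(1 + 1/m).
dₒ = 68.5 × (1 + 1/3.123) = 68.5 × 1.32020 ≈ 90.434 mm.

90.43 mm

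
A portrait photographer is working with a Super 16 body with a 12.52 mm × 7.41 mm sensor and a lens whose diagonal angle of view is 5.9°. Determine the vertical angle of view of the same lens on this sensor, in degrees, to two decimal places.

3.01°

Sensor diagonal = √(12.52² + 7.41²) = √211.6585 ≈ 14.5485 mm.
From the diagonal AOV: f = 14.5485 / (2·tan(2.95°)) = 14.5485 / 0.10307 ≈ 141.1577 mm.
Vertical AOV = 2·arctan(7.41 / (2 × 141.1577)) = 2·arctan(0.02625) ≈ 3.0070°.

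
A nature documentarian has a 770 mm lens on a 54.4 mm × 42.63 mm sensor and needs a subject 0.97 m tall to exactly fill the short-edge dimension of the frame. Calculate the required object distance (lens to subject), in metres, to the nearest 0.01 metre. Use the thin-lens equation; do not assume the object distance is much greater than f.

W: 0.97 m = 970 mm.
Magnification m = h/W = dᵢ/dₒ; combined with 1/f = 1/dₒ + 1/dᵢ this gives dₒ = f·(1 + W/h).
dₒ = 770 mm × (1 + 970/42.63) = 770 × 23.7539 ≈ 18290.525 mm = 18.2905 m.

18.29 m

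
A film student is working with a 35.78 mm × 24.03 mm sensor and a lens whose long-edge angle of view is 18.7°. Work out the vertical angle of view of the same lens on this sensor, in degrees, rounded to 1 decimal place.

From the long-edge AOV: f = 35.78 / (2·tan(9.35°)) = 35.78 / 0.32930 ≈ 108.6531 mm.
Vertical AOV = 2·arctan(24.03 / (2 × 108.6531)) = 2·arctan(0.11058) ≈ 12.6204°.

12.6°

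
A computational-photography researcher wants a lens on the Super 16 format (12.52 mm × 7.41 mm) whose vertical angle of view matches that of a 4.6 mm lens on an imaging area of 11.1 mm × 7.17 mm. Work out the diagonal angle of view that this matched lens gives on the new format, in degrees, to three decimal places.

113.668°

Equal vertical AOV ⇒ f₂ = f₁ · 7.41/7.17 = 4.6 × 1.03347 ≈ 4.7540 mm.
Sensor diagonal = √(12.52² + 7.41²) = √211.6585 ≈ 14.5485 mm.
Diagonal AOV on the new format = 2·arctan(14.5485 / (2 × 4.7540)) = 2·arctan(1.53014) ≈ 113.6679°.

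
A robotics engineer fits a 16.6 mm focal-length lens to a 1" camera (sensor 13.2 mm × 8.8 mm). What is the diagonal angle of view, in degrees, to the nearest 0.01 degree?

51.08°

Sensor diagonal = √(13.2² + 8.8²) = √251.6800 ≈ 15.8644 mm.
Angle of view α = 2·arctan(d/2f) with d = 15.8644 mm and f = 16.6 mm.
d/2f = 0.47784; arctan(0.47784) ≈ 25.5405°, so α ≈ 51.0811°.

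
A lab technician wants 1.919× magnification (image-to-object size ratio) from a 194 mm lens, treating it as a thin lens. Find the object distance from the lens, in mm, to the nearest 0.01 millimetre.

295.09 mm

With m = dᵢ/dₒ and 1/f = 1/dₒ + 1/dᵢ, substituting dᵢ = m·dₒ gives 1/f = (1 + 1/m)/dₒ, hence dₒ = f·(1 + 1/m).
dₒ = 194 × (1 + 1/1.919) = 194 × 1.52110 ≈ 295.094 mm.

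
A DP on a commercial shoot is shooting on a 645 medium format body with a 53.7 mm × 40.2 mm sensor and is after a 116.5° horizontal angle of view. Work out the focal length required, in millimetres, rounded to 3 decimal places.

16.615 mm

From α = 2·arctan(w/2f) we get f = w / (2·tan(α/2)).
With w = 53.7 mm and α/2 = 58.25°, tan(α/2) ≈ 1.61598, so f ≈ 53.7 / 3.23196 ≈ 16.6153 mm.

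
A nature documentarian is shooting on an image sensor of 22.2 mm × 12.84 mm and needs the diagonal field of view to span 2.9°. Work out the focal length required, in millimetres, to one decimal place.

Sensor diagonal = √(22.2² + 12.84²) = √657.7056 ≈ 25.6458 mm.
From α = 2·arctan(d/2f) we get f = d / (2·tan(α/2)).
With d = 25.6458 mm and α/2 = 1.45°, tan(α/2) ≈ 0.02531, so f ≈ 25.6458 / 0.05063 ≈ 506.5796 mm.

506.6 mm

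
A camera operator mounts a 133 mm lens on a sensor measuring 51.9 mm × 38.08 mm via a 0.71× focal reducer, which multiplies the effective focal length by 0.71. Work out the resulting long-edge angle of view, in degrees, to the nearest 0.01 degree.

30.73°

Effective focal length f = 133 × 0.71 = 94.43 mm.
α = 2·arctan(51.9 / (2 × 94.43)) = 2·arctan(0.27481) ≈ 30.7319°.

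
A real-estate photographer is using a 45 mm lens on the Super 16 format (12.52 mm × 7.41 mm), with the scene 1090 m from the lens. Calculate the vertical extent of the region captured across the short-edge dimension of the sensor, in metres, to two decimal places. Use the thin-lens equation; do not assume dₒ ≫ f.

179.48 m

dₒ: 1090 m = 1.09e+06 mm.
Similar triangles through the lens centre give W/dₒ = h/dᵢ; with 1/f = 1/dₒ + 1/dᵢ this gives W = h·(dₒ − f)/f.
W = 7.41 mm × (1.09e+06 − 45) / 45 = 7.41 × 24221.2222 ≈ 179479.257 mm = 179.479 m.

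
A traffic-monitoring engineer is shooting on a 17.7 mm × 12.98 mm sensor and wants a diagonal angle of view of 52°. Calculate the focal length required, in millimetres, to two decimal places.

Sensor diagonal = √(17.7² + 12.98²) = √481.7704 ≈ 21.9493 mm.
From α = 2·arctan(d/2f) we get f = d / (2·tan(α/2)).
With d = 21.9493 mm and α/2 = 26°, tan(α/2) ≈ 0.48773, so f ≈ 21.9493 / 0.97547 ≈ 22.5013 mm.

22.50 mm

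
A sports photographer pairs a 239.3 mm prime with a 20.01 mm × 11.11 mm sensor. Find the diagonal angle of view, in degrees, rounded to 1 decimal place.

5.5°

Sensor diagonal = √(20.01² + 11.11²) = √523.8322 ≈ 22.8874 mm.
Angle of view α = 2·arctan(d/2f) with d = 22.8874 mm and f = 239.3 mm.
d/2f = 0.04782; arctan(0.04782) ≈ 2.7379°, so α ≈ 5.4758°.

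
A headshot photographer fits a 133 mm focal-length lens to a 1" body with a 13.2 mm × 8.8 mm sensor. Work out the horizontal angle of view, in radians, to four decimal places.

Angle of view α = 2·arctan(w/2f) with w = 13.2 mm and f = 133 mm.
w/2f = 0.04962; arctan(0.04962) ≈ 0.0496 rad, so α ≈ 0.0992 rad.

0.0992 rad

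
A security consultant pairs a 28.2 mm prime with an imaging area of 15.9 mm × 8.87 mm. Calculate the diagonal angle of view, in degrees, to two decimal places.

35.78°

Sensor diagonal = √(15.9² + 8.87²) = √331.4869 ≈ 18.2068 mm.
Angle of view α = 2·arctan(d/2f) with d = 18.2068 mm and f = 28.2 mm.
d/2f = 0.32282; arctan(0.32282) ≈ 17.8909°, so α ≈ 35.7817°.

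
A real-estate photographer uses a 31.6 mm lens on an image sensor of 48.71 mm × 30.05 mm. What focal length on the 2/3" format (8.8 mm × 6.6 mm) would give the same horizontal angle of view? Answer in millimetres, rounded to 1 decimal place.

5.7 mm

Equal angle of view means equal width/f ratio, so f₂ = f₁ · (width₂/width₁) = 31.6 × 8.8/48.71.
f₂ = 31.6 × 0.18066 ≈ 5.709 mm.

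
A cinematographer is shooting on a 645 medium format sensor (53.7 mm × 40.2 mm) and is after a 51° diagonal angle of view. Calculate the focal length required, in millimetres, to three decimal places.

70.318 mm

Sensor diagonal = √(53.7² + 40.2²) = √4499.7300 ≈ 67.0800 mm.
From α = 2·arctan(d/2f) we get f = d / (2·tan(α/2)).
With d = 67.0800 mm and α/2 = 25.5°, tan(α/2) ≈ 0.47698, so f ≈ 67.0800 / 0.95395 ≈ 70.3181 mm.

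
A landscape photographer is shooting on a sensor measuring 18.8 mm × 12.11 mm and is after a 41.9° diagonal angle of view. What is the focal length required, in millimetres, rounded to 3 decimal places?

Sensor diagonal = √(18.8² + 12.11²) = √500.0921 ≈ 22.3627 mm.
From α = 2·arctan(d/2f) we get f = d / (2·tan(α/2)).
With d = 22.3627 mm and α/2 = 20.95°, tan(α/2) ≈ 0.38286, so f ≈ 22.3627 / 0.76573 ≈ 29.2046 mm.

29.205 mm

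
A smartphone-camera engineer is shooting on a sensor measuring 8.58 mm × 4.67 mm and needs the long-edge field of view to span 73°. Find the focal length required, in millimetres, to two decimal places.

From α = 2·arctan(w/2f) we get f = w / (2·tan(α/2)).
With w = 8.58 mm and α/2 = 36.5°, tan(α/2) ≈ 0.73996, so f ≈ 8.58 / 1.47992 ≈ 5.7976 mm.

5.80 mm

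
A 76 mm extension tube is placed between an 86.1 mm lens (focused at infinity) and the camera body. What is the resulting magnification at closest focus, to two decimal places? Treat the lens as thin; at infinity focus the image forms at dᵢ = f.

The tube moves the image plane from f to f + e, so dᵢ = 86.1 + 76 = 162.1 mm. Focus is achieved when 1/f = 1/dₒ + 1/dᵢ, giving dₒ = 1/(1/f − 1/(f+e)).
Magnification m = dᵢ/dₒ = (f+e)·(1/f − 1/(f+e)) = e/f = 76/86.1 ≈ 0.8827.

0.88×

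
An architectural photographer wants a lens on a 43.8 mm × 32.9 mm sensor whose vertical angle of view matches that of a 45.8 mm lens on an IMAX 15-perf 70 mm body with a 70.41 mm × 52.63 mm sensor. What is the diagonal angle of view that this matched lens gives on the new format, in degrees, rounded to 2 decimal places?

Equal vertical AOV ⇒ f₂ = f₁ · 32.9/52.63 = 45.8 × 0.62512 ≈ 28.6304 mm.
Sensor diagonal = √(43.8² + 32.9²) = √3000.8500 ≈ 54.7800 mm.
Diagonal AOV on the new format = 2·arctan(54.7800 / (2 × 28.6304)) = 2·arctan(0.95667) ≈ 87.4631°.

87.46°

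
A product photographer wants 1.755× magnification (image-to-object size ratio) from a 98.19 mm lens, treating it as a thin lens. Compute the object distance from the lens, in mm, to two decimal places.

154.14 mm

With m = dᵢ/dₒ and 1/f = 1/dₒ + 1/dᵢ, substituting dᵢ = m·dₒ gives 1/f = (1 + 1/m)/dₒ, hence dₒ = f·(1 + 1/m).
dₒ = 98.19 × (1 + 1/1.755) = 98.19 × 1.56980 ≈ 154.139 mm.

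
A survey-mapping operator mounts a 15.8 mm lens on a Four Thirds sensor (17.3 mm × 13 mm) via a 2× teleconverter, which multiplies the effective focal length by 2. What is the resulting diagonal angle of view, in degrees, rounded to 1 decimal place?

37.8°

Effective focal length f = 15.8 × 2 = 31.6 mm.
Sensor diagonal = √(17.3² + 13²) = √468.2900 ≈ 21.6400 mm.
α = 2·arctan(21.640 / (2 × 31.6)) = 2·arctan(0.34241) ≈ 37.8029°.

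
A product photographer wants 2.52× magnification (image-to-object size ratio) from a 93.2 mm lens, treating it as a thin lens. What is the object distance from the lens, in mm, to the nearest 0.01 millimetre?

130.18 mm

With m = dᵢ/dₒ and 1/f = 1/dₒ + 1/dᵢ, substituting dᵢ = m·dₒ gives 1/f = (1 + 1/m)/dₒ, hence dₒ = f·(1 + 1/m).
dₒ = 93.2 × (1 + 1/2.52) = 93.2 × 1.39683 ≈ 130.184 mm.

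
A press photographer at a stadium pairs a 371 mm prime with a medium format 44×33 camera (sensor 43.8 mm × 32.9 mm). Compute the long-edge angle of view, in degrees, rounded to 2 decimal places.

6.76°

Angle of view α = 2·arctan(w/2f) with w = 43.8 mm and f = 371 mm.
w/2f = 0.05903; arctan(0.05903) ≈ 3.3782°, so α ≈ 6.7565°.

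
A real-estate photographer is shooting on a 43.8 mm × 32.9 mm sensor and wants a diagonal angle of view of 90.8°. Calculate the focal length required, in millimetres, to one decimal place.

27.0 mm

Sensor diagonal = √(43.8² + 32.9²) = √3000.8500 ≈ 54.7800 mm.
From α = 2·arctan(d/2f) we get f = d / (2·tan(α/2)).
With d = 54.7800 mm and α/2 = 45.4°, tan(α/2) ≈ 1.01406, so f ≈ 54.7800 / 2.02812 ≈ 27.0102 mm.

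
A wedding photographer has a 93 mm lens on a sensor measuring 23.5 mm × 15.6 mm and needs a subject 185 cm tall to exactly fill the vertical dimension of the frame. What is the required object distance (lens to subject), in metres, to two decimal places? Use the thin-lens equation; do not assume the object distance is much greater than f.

11.12 m

W: 185 cm = 1850 mm.
Magnification m = h/W = dᵢ/dₒ; combined with 1/f = 1/dₒ + 1/dᵢ this gives dₒ = f·(1 + W/h).
dₒ = 93 mm × (1 + 1850/15.6) = 93 × 119.5897 ≈ 11121.846 mm = 11.1218 m.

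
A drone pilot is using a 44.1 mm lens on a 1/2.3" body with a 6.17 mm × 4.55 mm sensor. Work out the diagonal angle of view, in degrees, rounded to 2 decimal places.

Sensor diagonal = √(6.17² + 4.55²) = √58.7714 ≈ 7.6663 mm.
Angle of view α = 2·arctan(d/2f) with d = 7.6663 mm and f = 44.1 mm.
d/2f = 0.08692; arctan(0.08692) ≈ 4.9676°, so α ≈ 9.9352°.

9.94°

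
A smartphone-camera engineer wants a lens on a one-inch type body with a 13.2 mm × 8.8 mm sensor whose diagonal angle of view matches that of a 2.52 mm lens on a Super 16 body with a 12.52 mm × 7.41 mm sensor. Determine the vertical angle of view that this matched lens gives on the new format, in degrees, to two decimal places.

116.03°

Sensor diagonal = √(12.52² + 7.41²) = √211.6585 ≈ 14.5485 mm.
Sensor diagonal = √(13.2² + 8.8²) = √251.6800 ≈ 15.8644 mm.
Equal diagonal AOV ⇒ f₂ = f₁ · 15.8644/14.5485 = 2.52 × 1.09045 ≈ 2.7479 mm.
Vertical AOV on the new format = 2·arctan(8.8 / (2 × 2.7479)) = 2·arctan(1.60120) ≈ 116.0278°.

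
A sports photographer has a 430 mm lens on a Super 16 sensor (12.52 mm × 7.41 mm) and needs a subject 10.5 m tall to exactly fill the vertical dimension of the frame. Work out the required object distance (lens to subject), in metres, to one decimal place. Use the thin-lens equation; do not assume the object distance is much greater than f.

W: 10.5 m = 10500 mm.
Magnification m = h/W = dᵢ/dₒ; combined with 1/f = 1/dₒ + 1/dᵢ this gives dₒ = f·(1 + W/h).
dₒ = 430 mm × (1 + 10500/7.41) = 430 × 1418.0040 ≈ 609741.741 mm = 609.742 m.

609.7 m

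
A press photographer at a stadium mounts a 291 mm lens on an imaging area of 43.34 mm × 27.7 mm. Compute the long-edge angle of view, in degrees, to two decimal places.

Angle of view α = 2·arctan(w/2f) with w = 43.34 mm and f = 291 mm.
w/2f = 0.07447; arctan(0.07447) ≈ 4.2588°, so α ≈ 8.5176°.

8.52°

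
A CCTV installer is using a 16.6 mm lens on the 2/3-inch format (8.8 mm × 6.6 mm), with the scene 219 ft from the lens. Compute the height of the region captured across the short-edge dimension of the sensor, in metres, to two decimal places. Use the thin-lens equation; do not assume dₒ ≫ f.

dₒ: 219 ft × 304.8 mm/ft = 66751.20 mm.
Similar triangles through the lens centre give W/dₒ = h/dᵢ; with 1/f = 1/dₒ + 1/dᵢ this gives W = h·(dₒ − f)/f.
W = 6.6 mm × (66751.2 − 16.6) / 16.6 = 6.6 × 4020.1565 ≈ 26533.033 mm = 26.533 m.

26.53 m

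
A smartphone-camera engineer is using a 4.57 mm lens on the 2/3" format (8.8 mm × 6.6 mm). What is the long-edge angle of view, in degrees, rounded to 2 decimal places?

Angle of view α = 2·arctan(w/2f) with w = 8.8 mm and f = 4.57 mm.
w/2f = 0.96280; arctan(0.96280) ≈ 43.9143°, so α ≈ 87.8285°.

87.83°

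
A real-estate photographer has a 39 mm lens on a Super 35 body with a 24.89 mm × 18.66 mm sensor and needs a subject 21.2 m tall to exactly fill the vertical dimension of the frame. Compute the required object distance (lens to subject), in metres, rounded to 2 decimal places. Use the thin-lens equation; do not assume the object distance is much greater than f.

44.35 m

W: 21.2 m = 21200 mm.
Magnification m = h/W = dᵢ/dₒ; combined with 1/f = 1/dₒ + 1/dᵢ this gives dₒ = f·(1 + W/h).
dₒ = 39 mm × (1 + 21200/18.66) = 39 × 1137.1200 ≈ 44347.682 mm = 44.3477 m.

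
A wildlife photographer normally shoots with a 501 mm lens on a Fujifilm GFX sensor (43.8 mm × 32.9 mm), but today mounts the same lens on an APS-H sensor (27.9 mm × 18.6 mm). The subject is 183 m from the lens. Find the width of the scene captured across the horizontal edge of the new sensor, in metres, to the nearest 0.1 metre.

The focal length stays 501 mm; the relevant sensor dimension is now w = 27.9 mm. Object distance dₒ = 183 m = 183000 mm.
Thin-lens field width W = w·(dₒ − f)/f = 27.9 × (183000 − 501)/501 ≈ 10163.118 mm = 10.1631 m.

10.2 m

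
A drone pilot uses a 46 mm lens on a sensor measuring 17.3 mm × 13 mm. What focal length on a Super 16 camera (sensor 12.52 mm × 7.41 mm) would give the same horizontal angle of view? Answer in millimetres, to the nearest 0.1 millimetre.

Equal angle of view means equal width/f ratio, so f₂ = f₁ · (width₂/width₁) = 46 × 12.52/17.3.
f₂ = 46 × 0.72370 ≈ 33.290 mm.

33.3 mm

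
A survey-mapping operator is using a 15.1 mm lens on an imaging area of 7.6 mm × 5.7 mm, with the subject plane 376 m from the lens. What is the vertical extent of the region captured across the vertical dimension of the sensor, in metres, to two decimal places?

dₒ: 376 m = 376000 mm.
Similar triangles through the lens centre give W/dₒ = h/dᵢ; with 1/f = 1/dₒ + 1/dᵢ this gives W = h·(dₒ − f)/f.
W = 5.7 mm × (376000 − 15.1) / 15.1 = 5.7 × 24899.6623 ≈ 141928.075 mm = 141.928 m.

141.93 m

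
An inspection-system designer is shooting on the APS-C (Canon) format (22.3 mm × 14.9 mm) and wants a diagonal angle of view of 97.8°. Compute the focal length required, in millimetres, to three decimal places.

11.698 mm

Sensor diagonal = √(22.3² + 14.9²) = √719.3000 ≈ 26.8198 mm.
From α = 2·arctan(d/2f) we get f = d / (2·tan(α/2)).
With d = 26.8198 mm and α/2 = 48.9°, tan(α/2) ≈ 1.14632, so f ≈ 26.8198 / 2.29264 ≈ 11.6982 mm.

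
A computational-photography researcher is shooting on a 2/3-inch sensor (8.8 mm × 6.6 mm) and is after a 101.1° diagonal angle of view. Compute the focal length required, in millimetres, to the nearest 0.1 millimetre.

Sensor diagonal = √(8.8² + 6.6²) = √121.0000 ≈ 11.0000 mm.
From α = 2·arctan(d/2f) we get f = d / (2·tan(α/2)).
With d = 11.0000 mm and α/2 = 50.55°, tan(α/2) ≈ 1.21526, so f ≈ 11.0000 / 2.43051 ≈ 4.5258 mm.

4.5 mm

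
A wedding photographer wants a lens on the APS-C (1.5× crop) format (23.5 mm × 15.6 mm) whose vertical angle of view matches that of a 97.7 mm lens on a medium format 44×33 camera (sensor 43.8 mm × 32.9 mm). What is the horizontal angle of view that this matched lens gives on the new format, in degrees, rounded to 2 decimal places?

28.46°

Equal vertical AOV ⇒ f₂ = f₁ · 15.6/32.9 = 97.7 × 0.47416 ≈ 46.3258 mm.
Horizontal AOV on the new format = 2·arctan(23.5 / (2 × 46.3258)) = 2·arctan(0.25364) ≈ 28.4645°.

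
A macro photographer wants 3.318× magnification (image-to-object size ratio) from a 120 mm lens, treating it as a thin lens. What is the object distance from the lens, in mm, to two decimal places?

156.17 mm

With m = dᵢ/dₒ and 1/f = 1/dₒ + 1/dᵢ, substituting dᵢ = m·dₒ gives 1/f = (1 + 1/m)/dₒ, hence dₒ = f·(1 + 1/m).
dₒ = 120 × (1 + 1/3.318) = 120 × 1.30139 ≈ 156.166 mm.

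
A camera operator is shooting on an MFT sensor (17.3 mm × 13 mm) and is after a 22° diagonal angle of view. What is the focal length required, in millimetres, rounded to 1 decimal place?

55.7 mm

Sensor diagonal = √(17.3² + 13²) = √468.2900 ≈ 21.6400 mm.
From α = 2·arctan(d/2f) we get f = d / (2·tan(α/2)).
With d = 21.6400 mm and α/2 = 11°, tan(α/2) ≈ 0.19438, so f ≈ 21.6400 / 0.38876 ≈ 55.6641 mm.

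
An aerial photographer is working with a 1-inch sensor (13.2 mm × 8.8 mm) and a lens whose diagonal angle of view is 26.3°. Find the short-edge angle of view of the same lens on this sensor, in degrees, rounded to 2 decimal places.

Sensor diagonal = √(13.2² + 8.8²) = √251.6800 ≈ 15.8644 mm.
From the diagonal AOV: f = 15.8644 / (2·tan(13.15°)) = 15.8644 / 0.46725 ≈ 33.9524 mm.
Short-edge AOV = 2·arctan(8.8 / (2 × 33.9524)) = 2·arctan(0.12959) ≈ 14.7680°.

14.77°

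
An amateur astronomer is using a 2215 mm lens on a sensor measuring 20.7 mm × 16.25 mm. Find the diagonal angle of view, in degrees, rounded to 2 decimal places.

0.68°

Sensor diagonal = √(20.7² + 16.25²) = √692.5525 ≈ 26.3164 mm.
Angle of view α = 2·arctan(d/2f) with d = 26.3164 mm and f = 2215 mm.
d/2f = 0.00594; arctan(0.00594) ≈ 0.3404°, so α ≈ 0.6807°.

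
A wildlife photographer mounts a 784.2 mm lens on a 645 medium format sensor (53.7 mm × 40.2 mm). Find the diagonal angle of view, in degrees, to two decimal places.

4.90°

Sensor diagonal = √(53.7² + 40.2²) = √4499.7300 ≈ 67.0800 mm.
Angle of view α = 2·arctan(d/2f) with d = 67.0800 mm and f = 784.2 mm.
d/2f = 0.04277; arctan(0.04277) ≈ 2.4490°, so α ≈ 4.8981°.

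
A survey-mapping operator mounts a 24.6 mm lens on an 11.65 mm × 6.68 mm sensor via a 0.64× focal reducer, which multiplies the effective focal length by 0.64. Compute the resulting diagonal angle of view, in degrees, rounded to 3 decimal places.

Effective focal length f = 24.6 × 0.64 = 15.744 mm.
Sensor diagonal = √(11.65² + 6.68²) = √180.3449 ≈ 13.4293 mm.
α = 2·arctan(13.429 / (2 × 15.744)) = 2·arctan(0.42649) ≈ 46.1953°.

46.195°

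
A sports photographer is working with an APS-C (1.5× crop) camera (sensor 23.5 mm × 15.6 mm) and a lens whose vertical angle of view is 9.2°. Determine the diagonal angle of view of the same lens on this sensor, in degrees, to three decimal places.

From the vertical AOV: f = 15.6 / (2·tan(4.6°)) = 15.6 / 0.16092 ≈ 96.9449 mm.
Sensor diagonal = √(23.5² + 15.6²) = √795.6100 ≈ 28.2066 mm.
Diagonal AOV = 2·arctan(28.2066 / (2 × 96.9449)) = 2·arctan(0.14548) ≈ 16.5543°.

16.554°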